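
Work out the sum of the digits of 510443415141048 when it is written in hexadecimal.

510443415141048 in base 16 is 1D03EDE6FFAB8.
Digit sum: 1+13+0+3+14+13+14+6+15+15+10+11+8 = 123.

123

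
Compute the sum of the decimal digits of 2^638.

868

2^638 = 1140610154405548804660292901425072831223307126812139982644798129474818791802169346626478202829342849944660577393398601827672176180343859499563165329930553547062998668590066237520718548061650944
Sum of its 193 digits: 868.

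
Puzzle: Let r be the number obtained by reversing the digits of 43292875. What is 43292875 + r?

101122109

Reverse of 43292875 is 57829234.
43292875 + 57829234 = 101122109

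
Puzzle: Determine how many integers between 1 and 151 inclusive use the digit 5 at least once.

26

The integers in [1, 151] that use the digit 5 at least once: 5, 15, 25, 35, 45, 50, …, 150, 151.
26 qualify.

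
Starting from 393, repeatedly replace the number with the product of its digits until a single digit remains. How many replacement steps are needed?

393 → 81 → 8 (2 steps)

2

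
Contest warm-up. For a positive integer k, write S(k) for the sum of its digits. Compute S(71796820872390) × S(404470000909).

S(71796820872390) = 7+1+7+9+6+8+2+0+8+7+2+3+9+0 = 69.
S(404470000909) = 4+0+4+4+7+0+0+0+0+9+0+9 = 37.
69 · 37 = 2553.

2553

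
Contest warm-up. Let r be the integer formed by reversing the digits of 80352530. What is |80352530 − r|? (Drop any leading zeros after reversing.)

Reverse of 80352530 is 3525308.
|80352530 − 3525308| = 76827222

76827222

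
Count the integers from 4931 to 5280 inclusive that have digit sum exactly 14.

The integers in [4931, 5280] that have digit sum exactly 14: 5009, 5018, 5027, 5036, 5045, 5054, …, 5261, 5270.
27 qualify.

27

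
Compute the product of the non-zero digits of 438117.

672

4×3×8×1×1×7 = 672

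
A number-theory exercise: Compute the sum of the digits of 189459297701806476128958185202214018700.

167

1+8+9+4+5+9+2+9+7+7+0+1+8+0+6+4+7+6+1+2+8+9+5+8+1+8+5+2+0+2+2+1+4+0+1+8+7+0+0 = 167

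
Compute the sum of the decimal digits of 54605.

20

5+4+6+0+5 = 20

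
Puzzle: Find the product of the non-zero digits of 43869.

4×3×8×6×9 = 5184

5184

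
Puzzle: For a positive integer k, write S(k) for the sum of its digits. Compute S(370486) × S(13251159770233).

S(370486) = 3+7+0+4+8+6 = 28.
S(13251159770233) = 1+3+2+5+1+1+5+9+7+7+0+2+3+3 = 49.
28 · 49 = 1372.

1372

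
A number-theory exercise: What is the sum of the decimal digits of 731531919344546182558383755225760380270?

167

7+3+1+5+3+1+9+1+9+3+4+4+5+4+6+1+8+2+5+5+8+3+8+3+7+5+5+2+2+5+7+6+0+3+8+0+2+7+0 = 167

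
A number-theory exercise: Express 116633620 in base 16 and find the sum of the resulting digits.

116633620 in base 16 is 6F3B014.
Digit sum: 6+15+3+11+0+1+4 = 40.

40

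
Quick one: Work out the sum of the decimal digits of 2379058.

34

2+3+7+9+0+5+8 = 34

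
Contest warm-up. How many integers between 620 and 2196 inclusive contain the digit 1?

1181

The integers in [620, 2196] that contain the digit 1: 621, 631, 641, 651, 661, 671, …, 2195, 2196.
1181 qualify.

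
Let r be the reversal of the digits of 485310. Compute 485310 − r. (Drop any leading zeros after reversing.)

471726

Reverse of 485310 is 13584.
485310 − 13584 = 471726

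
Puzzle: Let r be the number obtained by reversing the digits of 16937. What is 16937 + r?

90898

Reverse of 16937 is 73961.
16937 + 73961 = 90898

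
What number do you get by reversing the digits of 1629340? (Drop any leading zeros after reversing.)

439261

Reversing 1629340 gives 439261.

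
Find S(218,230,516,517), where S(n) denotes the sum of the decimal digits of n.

41

2+1+8+2+3+0+5+1+6+5+1+7 = 41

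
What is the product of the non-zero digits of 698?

432

6×9×8 = 432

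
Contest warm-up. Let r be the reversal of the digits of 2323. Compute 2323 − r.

-909

Reverse of 2323 is 3232.
2323 − 3232 = -909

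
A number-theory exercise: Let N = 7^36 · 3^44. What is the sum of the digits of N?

234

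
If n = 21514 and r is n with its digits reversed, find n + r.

63026

Reverse of 21514 is 41512.
21514 + 41512 = 63026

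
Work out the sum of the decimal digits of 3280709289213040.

58

3+2+8+0+7+0+9+2+8+9+2+1+3+0+4+0 = 58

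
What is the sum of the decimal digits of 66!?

351

66! = 544344939077443064003729240247842752644293064388798874532860126869671081148416000000000000000
Sum of its 93 digits: 351.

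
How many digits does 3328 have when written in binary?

3328 in base 2 is 110100000000, which has 12 digits.

12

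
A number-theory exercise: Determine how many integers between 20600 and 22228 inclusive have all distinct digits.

504

The integers in [20600, 22228] that have all distinct digits: 20613, 20614, 20615, 20617, 20618, 20619, …, 21986, 21987.
504 qualify.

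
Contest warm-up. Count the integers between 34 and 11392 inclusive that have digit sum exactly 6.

The integers in [34, 11392] that have digit sum exactly 6: 42, 51, 60, 105, 114, 123, …, 11301, 11310.
115 qualify.

115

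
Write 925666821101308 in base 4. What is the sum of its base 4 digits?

40

925666821101308 in base 4 is 3102132032122003111123330.
Digit sum: 3+1+0+2+1+3+2+0+3+2+1+2+2+0+0+3+1+1+1+1+2+3+3+3+0 = 40.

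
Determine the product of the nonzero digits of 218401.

64

2×1×8×4×1 = 64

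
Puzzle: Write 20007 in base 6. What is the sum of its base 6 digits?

17

20007 in base 6 is 232343.
Digit sum: 2+3+2+3+4+3 = 17.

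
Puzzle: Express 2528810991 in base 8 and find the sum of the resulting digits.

49

2528810991 in base 8 is 22656513757.
Digit sum: 2+2+6+5+6+5+1+3+7+5+7 = 49.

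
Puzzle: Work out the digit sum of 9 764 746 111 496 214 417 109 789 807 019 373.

156

9+7+6+4+7+4+6+1+1+1+4+9+6+2+1+4+4+1+7+1+0+9+7+8+9+8+0+7+0+1+9+3+7+3 = 156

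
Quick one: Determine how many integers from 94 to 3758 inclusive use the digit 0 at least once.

942

The integers in [94, 3758] that use the digit 0 at least once: 100, 101, 102, 103, 104, 105, …, 3740, 3750.
942 qualify.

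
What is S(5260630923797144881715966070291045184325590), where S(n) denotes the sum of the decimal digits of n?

184

5+2+6+0+6+3+0+9+2+3+7+9+7+1+4+4+8+8+1+7+1+5+9+6+6+0+7+0+2+9+1+0+4+5+1+8+4+3+2+5+5+9+0 = 184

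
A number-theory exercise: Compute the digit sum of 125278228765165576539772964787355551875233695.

1+2+5+2+7+8+2+2+8+7+6+5+1+6+5+5+7+6+5+3+9+7+7+2+9+6+4+7+8+7+3+5+5+5+5+1+8+7+5+2+3+3+6+9+5 = 231

231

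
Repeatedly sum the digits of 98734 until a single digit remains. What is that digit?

4

9+8+7+3+4 = 31
3+1 = 4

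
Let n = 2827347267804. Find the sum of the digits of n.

60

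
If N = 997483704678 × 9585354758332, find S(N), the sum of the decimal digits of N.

997483704678 × 9585354758332 = 9561235174993898747877096
Sum of its 25 digits: 144.

144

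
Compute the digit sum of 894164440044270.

8+9+4+1+6+4+4+4+0+0+4+4+2+7+0 = 57

57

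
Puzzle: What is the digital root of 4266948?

3

4+2+6+6+9+4+8 = 39
3+9 = 12
1+2 = 3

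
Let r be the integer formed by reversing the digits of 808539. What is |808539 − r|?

Reverse of 808539 is 935808.
|808539 − 935808| = 127269

127269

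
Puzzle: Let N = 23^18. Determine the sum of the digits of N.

23^18 = 3244150909895248285300369
Sum of its 25 digits: 109.

109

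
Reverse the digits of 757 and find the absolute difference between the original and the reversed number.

0

Reverse of 757 is 757.
|757 − 757| = 0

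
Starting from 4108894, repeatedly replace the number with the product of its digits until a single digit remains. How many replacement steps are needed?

4108894 → 0 (1 step)

1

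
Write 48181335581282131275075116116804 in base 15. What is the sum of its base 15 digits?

48181335581282131275075116116804 in base 15 is CAC1D24BA00C58ED035965784A4.
Digit sum: 12+10+12+1+13+2+4+11+10+0+0+12+5+8+14+13+0+3+5+9+6+5+7+8+4+10+4 = 188.

188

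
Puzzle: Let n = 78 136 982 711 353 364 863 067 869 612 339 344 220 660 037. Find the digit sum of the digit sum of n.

First digit sum: 191.
1+9+1 = 11.

11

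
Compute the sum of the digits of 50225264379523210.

58

5+0+2+2+5+2+6+4+3+7+9+5+2+3+2+1+0 = 58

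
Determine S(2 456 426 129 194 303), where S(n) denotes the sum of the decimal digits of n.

61

2+4+5+6+4+2+6+1+2+9+1+9+4+3+0+3 = 61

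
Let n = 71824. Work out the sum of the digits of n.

22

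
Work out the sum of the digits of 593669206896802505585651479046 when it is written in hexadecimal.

593669206896802505585651479046 in base 16 is 77E3FA880C352F2AA32C5F206.
Digit sum: 7+7+14+3+15+10+8+8+0+12+3+5+2+15+2+10+10+3+2+12+5+15+2+0+6 = 176.

176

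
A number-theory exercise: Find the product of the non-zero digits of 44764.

4×4×7×6×4 = 2688

2688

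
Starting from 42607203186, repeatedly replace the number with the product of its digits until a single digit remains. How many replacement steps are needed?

42607203186 → 0 (1 step)

1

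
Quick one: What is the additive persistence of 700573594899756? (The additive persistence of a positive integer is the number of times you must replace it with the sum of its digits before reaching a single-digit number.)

3

700573594899756 → 84 → 12 → 3 (3 steps)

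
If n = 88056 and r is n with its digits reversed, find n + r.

153144

Reverse of 88056 is 65088.
88056 + 65088 = 153144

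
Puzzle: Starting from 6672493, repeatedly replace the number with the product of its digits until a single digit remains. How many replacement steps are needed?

6672493 → 54432 → 480 → 0 (3 steps)

3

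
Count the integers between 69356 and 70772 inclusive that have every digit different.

434

The integers in [69356, 70772] that have every digit different: 69357, 69358, 69370, 69371, 69372, 69374, …, 70695, 70698.
434 qualify.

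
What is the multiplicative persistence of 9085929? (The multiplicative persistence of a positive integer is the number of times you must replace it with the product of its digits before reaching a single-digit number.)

9085929 → 0 (1 step)

1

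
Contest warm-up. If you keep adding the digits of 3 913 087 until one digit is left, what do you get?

3+9+1+3+0+8+7 = 31
3+1 = 4

4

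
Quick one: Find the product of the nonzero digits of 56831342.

17280

5×6×8×3×1×3×4×2 = 17280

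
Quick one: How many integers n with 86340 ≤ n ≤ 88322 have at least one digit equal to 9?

The integers in [86340, 88322] that have at least one digit equal to 9: 86349, 86359, 86369, 86379, 86389, 86390, …, 88309, 88319.
540 qualify.

540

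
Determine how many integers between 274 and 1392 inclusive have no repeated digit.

688

The integers in [274, 1392] that have no repeated digit: 274, 275, 276, 278, 279, 280, …, 1390, 1392.
688 qualify.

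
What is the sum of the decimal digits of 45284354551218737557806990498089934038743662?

216

4+5+2+8+4+3+5+4+5+5+1+2+1+8+7+3+7+5+5+7+8+0+6+9+9+0+4+9+8+0+8+9+9+3+4+0+3+8+7+4+3+6+6+2 = 216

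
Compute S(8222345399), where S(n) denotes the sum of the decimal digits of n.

47

8+2+2+2+3+4+5+3+9+9 = 47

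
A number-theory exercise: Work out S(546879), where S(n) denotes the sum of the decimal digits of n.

5+4+6+8+7+9 = 39

39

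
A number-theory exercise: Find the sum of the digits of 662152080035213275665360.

6+6+2+1+5+2+0+8+0+0+3+5+2+1+3+2+7+5+6+6+5+3+6+0 = 84

84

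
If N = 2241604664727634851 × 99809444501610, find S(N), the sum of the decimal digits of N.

2241604664727634851 × 99809444501610 = 223733316378682961787361761610110
Sum of its 33 digits: 135.

135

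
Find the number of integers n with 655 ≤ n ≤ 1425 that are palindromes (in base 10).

39

The integers in [655, 1425] that are palindromes (in base 10): 656, 666, 676, 686, 696, 707, …, 1221, 1331.
39 qualify.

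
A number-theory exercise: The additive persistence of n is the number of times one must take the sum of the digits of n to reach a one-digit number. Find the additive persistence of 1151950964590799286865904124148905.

1151950964590799286865904124148905 → 162 → 9 (2 steps)

2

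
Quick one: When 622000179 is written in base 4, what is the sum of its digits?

21

622000179 in base 4 is 211010233200303.
Digit sum: 2+1+1+0+1+0+2+3+3+2+0+0+3+0+3 = 21.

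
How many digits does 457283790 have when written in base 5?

13

457283790 in base 5 is 1414031040130, which has 13 digits.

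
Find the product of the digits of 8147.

8×1×4×7 = 224

224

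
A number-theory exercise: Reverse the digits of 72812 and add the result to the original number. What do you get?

Reverse of 72812 is 21827.
72812 + 21827 = 94639

94639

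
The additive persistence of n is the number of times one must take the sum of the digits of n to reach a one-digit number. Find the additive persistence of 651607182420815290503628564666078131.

2

651607182420815290503628564666078131 → 144 → 9 (2 steps)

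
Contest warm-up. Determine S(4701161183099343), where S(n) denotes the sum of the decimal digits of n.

4+7+0+1+1+6+1+1+8+3+0+9+9+3+4+3 = 60

60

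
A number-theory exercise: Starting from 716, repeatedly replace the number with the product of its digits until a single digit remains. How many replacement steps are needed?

716 → 42 → 8 (2 steps)

2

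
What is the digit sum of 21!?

21! = 51090942171709440000
Sum of its 20 digits: 63.

63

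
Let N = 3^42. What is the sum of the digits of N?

3^42 = 109418989131512359209
Sum of its 21 digits: 90.

90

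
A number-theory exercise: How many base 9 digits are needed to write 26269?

26269 in base 9 is 40027, which has 5 digits.

5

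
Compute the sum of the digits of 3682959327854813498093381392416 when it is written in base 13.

3682959327854813498093381392416 in base 13 is 311C1460BA13578231880B80CB8B.
Digit sum: 3+1+1+12+1+4+6+0+11+10+1+3+5+7+8+2+3+1+8+8+0+11+8+0+12+11+8+11 = 156.

156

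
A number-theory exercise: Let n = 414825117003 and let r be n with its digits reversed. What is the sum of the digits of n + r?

54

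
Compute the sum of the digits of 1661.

14

1+6+6+1 = 14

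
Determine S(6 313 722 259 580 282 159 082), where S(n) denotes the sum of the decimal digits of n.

6+3+1+3+7+2+2+2+5+9+5+8+0+2+8+2+1+5+9+0+8+2 = 90

90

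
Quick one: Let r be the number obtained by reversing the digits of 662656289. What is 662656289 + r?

1645312555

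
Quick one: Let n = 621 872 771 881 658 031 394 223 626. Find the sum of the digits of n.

118

6+2+1+8+7+2+7+7+1+8+8+1+6+5+8+0+3+1+3+9+4+2+2+3+6+2+6 = 118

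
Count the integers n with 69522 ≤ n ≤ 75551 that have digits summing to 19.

338

The integers in [69522, 75551] that have digits summing to 19: 70039, 70048, 70057, 70066, 70075, 70084, …, 75511, 75520.
338 qualify.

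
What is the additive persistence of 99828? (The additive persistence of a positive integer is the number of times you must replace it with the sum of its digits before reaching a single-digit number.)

2

99828 → 36 → 9 (2 steps)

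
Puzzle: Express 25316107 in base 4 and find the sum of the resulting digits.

25316107 in base 4 is 1200210230023.
Digit sum: 1+2+0+0+2+1+0+2+3+0+0+2+3 = 16.

16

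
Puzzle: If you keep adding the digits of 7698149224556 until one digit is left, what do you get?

5

7+6+9+8+1+4+9+2+2+4+5+5+6 = 68
6+8 = 14
1+4 = 5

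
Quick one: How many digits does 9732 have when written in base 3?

9

9732 in base 3 is 111100110, which has 9 digits.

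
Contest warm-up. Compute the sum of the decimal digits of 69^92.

792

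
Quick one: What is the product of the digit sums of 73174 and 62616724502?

S(73174) = 7+3+1+7+4 = 22.
S(62616724502) = 6+2+6+1+6+7+2+4+5+0+2 = 41.
22 · 41 = 902.

902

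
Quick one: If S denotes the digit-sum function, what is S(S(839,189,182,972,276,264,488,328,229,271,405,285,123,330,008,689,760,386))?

First digit sum: 247.
2+4+7 = 13.

13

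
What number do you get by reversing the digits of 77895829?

Reversing 77895829 gives 92859877.

92859877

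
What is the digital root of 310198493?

2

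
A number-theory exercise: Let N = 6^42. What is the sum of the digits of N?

6^42 = 481229803398374426442198455156736
Sum of its 33 digits: 153.

153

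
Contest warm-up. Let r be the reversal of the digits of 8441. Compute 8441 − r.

6993

Reverse of 8441 is 1448.
8441 − 1448 = 6993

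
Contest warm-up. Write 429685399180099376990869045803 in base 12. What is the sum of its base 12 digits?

159

429685399180099376990869045803 in base 12 is 316508B4692A8193246AA34A83A3.
Digit sum: 3+1+6+5+0+8+11+4+6+9+2+10+8+1+9+3+2+4+6+10+10+3+4+10+8+3+10+3 = 159.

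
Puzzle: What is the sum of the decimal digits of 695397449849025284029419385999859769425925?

237

6+9+5+3+9+7+4+4+9+8+4+9+0+2+5+2+8+4+0+2+9+4+1+9+3+8+5+9+9+9+8+5+9+7+6+9+4+2+5+9+2+5 = 237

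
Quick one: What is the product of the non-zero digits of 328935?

6480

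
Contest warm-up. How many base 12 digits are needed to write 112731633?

112731633 in base 12 is 31906269, which has 8 digits.

8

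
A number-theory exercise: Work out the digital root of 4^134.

7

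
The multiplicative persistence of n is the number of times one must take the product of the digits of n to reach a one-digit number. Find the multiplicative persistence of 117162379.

3

117162379 → 15876 → 1680 → 0 (3 steps)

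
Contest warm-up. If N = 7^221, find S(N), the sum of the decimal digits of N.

805

7^221 = 5843416508321765137412223462176261055753559544095817424625430781485355014524409616639950700057743469282269362223748969437289370453147445512994056218802090543396973006957507863824356124007
Sum of its 187 digits: 805.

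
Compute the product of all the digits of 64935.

3240

6×4×9×3×5 = 3240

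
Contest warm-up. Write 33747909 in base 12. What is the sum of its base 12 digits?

33747909 in base 12 is B376059.
Digit sum: 11+3+7+6+0+5+9 = 41.

41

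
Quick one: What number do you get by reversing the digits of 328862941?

Reversing 328862941 gives 149268823.

149268823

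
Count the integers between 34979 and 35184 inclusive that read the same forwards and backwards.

2

The integers in [34979, 35184] that read the same forwards and backwards: 35053, 35153.
2 qualify.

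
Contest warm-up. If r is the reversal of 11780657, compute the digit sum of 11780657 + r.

52

Reversal of 11780657 is 75608711; 11780657 + 75608711 = 87389368.
Digit sum of 87389368: 8+7+3+8+9+3+6+8 = 52.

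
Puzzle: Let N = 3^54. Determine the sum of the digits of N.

108

3^54 = 58149737003040059690390169
Sum of its 26 digits: 108.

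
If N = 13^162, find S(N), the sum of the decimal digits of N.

13^162 = 2876226436341572109239438298030294683499776238783684128626460702557766118705405167404817701098129044223938608587999897679988278008171970058927524247964027237258967932934428071337769
Sum of its 181 digits: 874.

874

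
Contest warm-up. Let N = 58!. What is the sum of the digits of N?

288

58! = 2350561331282878571829474910515074683828862318181142924420699914240000000000000
Sum of its 79 digits: 288.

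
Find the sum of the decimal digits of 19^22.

127

19^22 = 13569980418174090907801371961
Sum of its 29 digits: 127.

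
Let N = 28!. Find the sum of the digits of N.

28! = 304888344611713860501504000000
Sum of its 30 digits: 90.

90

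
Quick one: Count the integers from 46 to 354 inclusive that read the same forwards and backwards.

31

The integers in [46, 354] that read the same forwards and backwards: 55, 66, 77, 88, 99, 101, …, 343, 353.
31 qualify.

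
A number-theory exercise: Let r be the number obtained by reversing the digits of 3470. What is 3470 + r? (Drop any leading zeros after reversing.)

4213

Reverse of 3470 is 743.
3470 + 743 = 4213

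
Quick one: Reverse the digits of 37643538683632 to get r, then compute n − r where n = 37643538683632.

14004855148959

Reverse of 37643538683632 is 23638683534673.
37643538683632 − 23638683534673 = 14004855148959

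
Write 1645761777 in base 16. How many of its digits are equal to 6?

1

1645761777 in base 16 is 621854F1.
The digit 6 appears 1 time.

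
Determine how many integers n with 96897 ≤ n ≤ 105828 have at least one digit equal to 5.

The integers in [96897, 105828] that have at least one digit equal to 5: 96905, 96915, 96925, 96935, 96945, 96950, …, 105827, 105828.
3016 qualify.

3016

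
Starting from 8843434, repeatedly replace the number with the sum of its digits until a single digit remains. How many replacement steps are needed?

8843434 → 34 → 7 (2 steps)

2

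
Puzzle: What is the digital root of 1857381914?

1+8+5+7+3+8+1+9+1+4 = 47
4+7 = 11
1+1 = 2

2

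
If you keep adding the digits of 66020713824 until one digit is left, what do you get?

3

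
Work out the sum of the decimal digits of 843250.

22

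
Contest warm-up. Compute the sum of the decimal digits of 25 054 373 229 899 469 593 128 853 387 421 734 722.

2+5+0+5+4+3+7+3+2+2+9+8+9+9+4+6+9+5+9+3+1+2+8+8+5+3+3+8+7+4+2+1+7+3+4+7+2+2 = 181

181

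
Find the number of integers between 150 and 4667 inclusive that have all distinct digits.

2443

The integers in [150, 4667] that have all distinct digits: 150, 152, 153, 154, 156, 157, …, 4658, 4659.
2443 qualify.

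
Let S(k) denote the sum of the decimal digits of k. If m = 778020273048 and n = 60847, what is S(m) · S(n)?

1200

S(778020273048) = 7+7+8+0+2+0+2+7+3+0+4+8 = 48.
S(60847) = 6+0+8+4+7 = 25.
48 · 25 = 1200.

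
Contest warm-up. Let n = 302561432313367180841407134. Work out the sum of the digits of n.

3+0+2+5+6+1+4+3+2+3+1+3+3+6+7+1+8+0+8+4+1+4+0+7+1+3+4 = 90

90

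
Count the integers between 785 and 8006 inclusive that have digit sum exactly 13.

The integers in [785, 8006] that have digit sum exactly 13: 805, 814, 823, 832, 841, 850, …, 7600, 8005.
381 qualify.

381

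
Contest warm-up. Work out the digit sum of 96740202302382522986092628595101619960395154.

9+6+7+4+0+2+0+2+3+0+2+3+8+2+5+2+2+9+8+6+0+9+2+6+2+8+5+9+5+1+0+1+6+1+9+9+6+0+3+9+5+1+5+4 = 186

186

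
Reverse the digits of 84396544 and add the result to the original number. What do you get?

128965892

Reverse of 84396544 is 44569348.
84396544 + 44569348 = 128965892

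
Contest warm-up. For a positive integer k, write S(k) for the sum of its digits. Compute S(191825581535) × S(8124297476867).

3763

S(191825581535) = 1+9+1+8+2+5+5+8+1+5+3+5 = 53.
S(8124297476867) = 8+1+2+4+2+9+7+4+7+6+8+6+7 = 71.
53 · 71 = 3763.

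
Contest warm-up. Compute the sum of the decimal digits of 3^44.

90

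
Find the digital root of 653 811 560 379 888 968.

2

6+5+3+8+1+1+5+6+0+3+7+9+8+8+8+9+6+8 = 101
1+0+1 = 2
(Equivalently, 653 811 560 379 888 968 mod 9 = 2.)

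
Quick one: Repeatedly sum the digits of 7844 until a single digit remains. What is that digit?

5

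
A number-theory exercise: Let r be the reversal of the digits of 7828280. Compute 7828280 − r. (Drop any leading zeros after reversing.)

Reverse of 7828280 is 828287.
7828280 − 828287 = 6999993

6999993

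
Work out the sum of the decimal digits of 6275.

6+2+7+5 = 20

20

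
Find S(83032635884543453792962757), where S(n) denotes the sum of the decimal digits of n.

128

8+3+0+3+2+6+3+5+8+8+4+5+4+3+4+5+3+7+9+2+9+6+2+7+5+7 = 128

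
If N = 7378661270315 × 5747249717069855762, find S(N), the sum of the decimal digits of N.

121

7378661270315 × 5747249717069855762 = 42407008898172186256432742305030
Sum of its 32 digits: 121.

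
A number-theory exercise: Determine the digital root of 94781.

2

9+4+7+8+1 = 29
2+9 = 11
1+1 = 2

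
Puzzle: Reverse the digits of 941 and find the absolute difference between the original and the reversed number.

792

Reverse of 941 is 149.
|941 − 149| = 792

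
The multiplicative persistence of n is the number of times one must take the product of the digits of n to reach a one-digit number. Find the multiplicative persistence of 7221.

3

7221 → 28 → 16 → 6 (3 steps)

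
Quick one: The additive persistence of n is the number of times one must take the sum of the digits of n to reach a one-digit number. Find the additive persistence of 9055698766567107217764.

9055698766567107217764 → 114 → 6 (2 steps)

2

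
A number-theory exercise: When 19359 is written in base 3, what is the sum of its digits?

19359 in base 3 is 222120000.
Digit sum: 2+2+2+1+2+0+0+0+0 = 9.

9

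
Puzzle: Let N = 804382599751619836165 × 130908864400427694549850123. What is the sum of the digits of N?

235

804382599751619836165 × 130908864400427694549850123 = 105300812676948304866782241732696689874565098295
Sum of its 48 digits: 235.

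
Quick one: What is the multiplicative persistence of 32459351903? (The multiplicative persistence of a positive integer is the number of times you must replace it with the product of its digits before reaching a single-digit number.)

1

32459351903 → 0 (1 step)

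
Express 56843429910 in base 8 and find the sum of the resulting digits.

43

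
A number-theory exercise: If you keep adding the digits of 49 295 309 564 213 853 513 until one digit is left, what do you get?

4+9+2+9+5+3+0+9+5+6+4+2+1+3+8+5+3+5+1+3 = 87
8+7 = 15
1+5 = 6

6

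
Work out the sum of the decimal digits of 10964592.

36

1+0+9+6+4+5+9+2 = 36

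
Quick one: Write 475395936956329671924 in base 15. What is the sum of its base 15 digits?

475395936956329671924 in base 15 is 4C5996413D54650E19.
Digit sum: 4+12+5+9+9+6+4+1+3+13+5+4+6+5+0+14+1+9 = 110.

110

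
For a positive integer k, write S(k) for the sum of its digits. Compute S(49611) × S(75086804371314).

S(49611) = 4+9+6+1+1 = 21.
S(75086804371314) = 7+5+0+8+6+8+0+4+3+7+1+3+1+4 = 57.
21 · 57 = 1197.

1197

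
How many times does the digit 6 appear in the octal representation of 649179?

1

649179 in base 8 is 2363733.
The digit 6 appears 1 time.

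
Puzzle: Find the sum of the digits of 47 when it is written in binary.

5

47 in base 2 is 101111.
Digit sum: 1+0+1+1+1+1 = 5.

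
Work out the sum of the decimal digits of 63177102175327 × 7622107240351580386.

63177102175327 × 7622107240351580386 = 481542647914991506036642906336222
Sum of its 33 digits: 139.

139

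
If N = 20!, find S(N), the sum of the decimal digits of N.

54

20! = 2432902008176640000
Sum of its 19 digits: 54.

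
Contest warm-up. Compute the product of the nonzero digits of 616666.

7776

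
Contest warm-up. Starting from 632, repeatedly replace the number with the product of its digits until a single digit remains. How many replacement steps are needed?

3

632 → 36 → 18 → 8 (3 steps)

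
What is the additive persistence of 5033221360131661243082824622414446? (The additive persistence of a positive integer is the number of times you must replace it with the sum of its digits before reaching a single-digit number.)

3

5033221360131661243082824622414446 → 109 → 10 → 1 (3 steps)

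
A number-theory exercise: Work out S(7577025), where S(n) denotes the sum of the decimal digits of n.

33

7+5+7+7+0+2+5 = 33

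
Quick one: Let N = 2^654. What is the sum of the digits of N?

2^654 = 74751027079122046462216955587793573067050655862760405902609490213261724339546970300512875500623813013973275600053770769378323738155015176163371603062328757260320680744718580942157810765768356265984
Sum of its 197 digits: 829.

829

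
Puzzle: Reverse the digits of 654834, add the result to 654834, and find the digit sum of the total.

Reversal of 654834 is 438456; 654834 + 438456 = 1093290.
Digit sum of 1093290: 1+0+9+3+2+9+0 = 24.

24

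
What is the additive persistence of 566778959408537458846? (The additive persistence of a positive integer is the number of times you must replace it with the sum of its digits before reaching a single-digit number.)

566778959408537458846 → 124 → 7 (2 steps)

2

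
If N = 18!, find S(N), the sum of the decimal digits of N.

54

18! = 6402373705728000
Sum of its 16 digits: 54.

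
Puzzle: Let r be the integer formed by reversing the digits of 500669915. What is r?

519966005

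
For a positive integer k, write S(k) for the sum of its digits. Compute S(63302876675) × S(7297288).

S(63302876675) = 6+3+3+0+2+8+7+6+6+7+5 = 53.
S(7297288) = 7+2+9+7+2+8+8 = 43.
53 · 43 = 2279.

2279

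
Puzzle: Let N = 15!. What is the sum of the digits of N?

45

15! = 1307674368000
Sum of its 13 digits: 45.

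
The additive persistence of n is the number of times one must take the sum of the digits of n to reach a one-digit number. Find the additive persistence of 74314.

3

74314 → 19 → 10 → 1 (3 steps)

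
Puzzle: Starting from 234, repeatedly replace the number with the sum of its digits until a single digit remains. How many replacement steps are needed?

1

234 → 9 (1 step)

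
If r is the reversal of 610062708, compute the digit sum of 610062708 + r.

Reversal of 610062708 is 807260016; 610062708 + 807260016 = 1417322724.
Digit sum of 1417322724: 1+4+1+7+3+2+2+7+2+4 = 33.

33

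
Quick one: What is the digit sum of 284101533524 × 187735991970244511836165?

284101533524 × 187735991970244511836165 = 53336083216395815989899245543095460
Sum of its 35 digits: 170.

170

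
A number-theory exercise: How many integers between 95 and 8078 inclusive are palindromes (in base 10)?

The integers in [95, 8078] that are palindromes (in base 10): 99, 101, 111, 121, 131, 141, …, 7997, 8008.
162 qualify.

162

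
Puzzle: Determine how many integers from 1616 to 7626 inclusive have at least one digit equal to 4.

2356

The integers in [1616, 7626] that have at least one digit equal to 4: 1624, 1634, 1640, 1641, 1642, 1643, …, 7614, 7624.
2356 qualify.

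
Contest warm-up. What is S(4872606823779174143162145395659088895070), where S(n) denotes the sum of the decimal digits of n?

4+8+7+2+6+0+6+8+2+3+7+7+9+1+7+4+1+4+3+1+6+2+1+4+5+3+9+5+6+5+9+0+8+8+8+9+5+0+7+0 = 190

190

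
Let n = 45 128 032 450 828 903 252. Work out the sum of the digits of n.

4+5+1+2+8+0+3+2+4+5+0+8+2+8+9+0+3+2+5+2 = 73

73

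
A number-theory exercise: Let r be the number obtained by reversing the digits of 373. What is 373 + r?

Reverse of 373 is 373.
373 + 373 = 746

746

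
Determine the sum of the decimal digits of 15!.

15! = 1307674368000
Sum of its 13 digits: 45.

45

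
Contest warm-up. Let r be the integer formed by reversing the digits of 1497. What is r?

Reversing 1497 gives 7941.

7941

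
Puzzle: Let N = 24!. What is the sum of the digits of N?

81

24! = 620448401733239439360000
Sum of its 24 digits: 81.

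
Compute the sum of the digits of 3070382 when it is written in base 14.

42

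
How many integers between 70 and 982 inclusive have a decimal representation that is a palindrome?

91

The integers in [70, 982] that have a decimal representation that is a palindrome: 77, 88, 99, 101, 111, 121, …, 969, 979.
91 qualify.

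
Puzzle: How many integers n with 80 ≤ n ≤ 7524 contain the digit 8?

The integers in [80, 7524] that contain the digit 8: 80, 81, 82, 83, 84, 85, …, 7508, 7518.
1986 qualify.

1986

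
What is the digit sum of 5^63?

5^63 = 108420217248550443400745280086994171142578125
Sum of its 45 digits: 170.

170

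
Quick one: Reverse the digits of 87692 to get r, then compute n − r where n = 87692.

58014

Reverse of 87692 is 29678.
87692 − 29678 = 58014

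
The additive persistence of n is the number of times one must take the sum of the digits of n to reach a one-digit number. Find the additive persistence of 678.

2

678 → 21 → 3 (2 steps)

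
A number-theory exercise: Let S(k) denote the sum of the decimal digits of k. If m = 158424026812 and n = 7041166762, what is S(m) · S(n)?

1720

S(158424026812) = 1+5+8+4+2+4+0+2+6+8+1+2 = 43.
S(7041166762) = 7+0+4+1+1+6+6+7+6+2 = 40.
43 · 40 = 1720.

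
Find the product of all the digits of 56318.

5×6×3×1×8 = 720

720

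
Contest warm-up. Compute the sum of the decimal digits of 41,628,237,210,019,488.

4+1+6+2+8+2+3+7+2+1+0+0+1+9+4+8+8 = 66

66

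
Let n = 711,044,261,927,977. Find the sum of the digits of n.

67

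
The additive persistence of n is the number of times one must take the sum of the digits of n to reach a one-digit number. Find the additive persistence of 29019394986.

2

29019394986 → 60 → 6 (2 steps)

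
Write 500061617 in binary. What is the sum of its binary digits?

17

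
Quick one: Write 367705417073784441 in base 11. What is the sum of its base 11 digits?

81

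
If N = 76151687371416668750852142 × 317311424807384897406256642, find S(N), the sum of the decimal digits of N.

216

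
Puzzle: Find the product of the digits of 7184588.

71680

7×1×8×4×5×8×8 = 71680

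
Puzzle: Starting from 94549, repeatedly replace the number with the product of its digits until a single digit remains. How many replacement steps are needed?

2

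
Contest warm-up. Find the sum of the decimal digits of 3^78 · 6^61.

396

3^78 · 6^61 = 4815974087666248660758594411980732926923599021725138762623164160107808817605387485184
Sum of its 85 digits: 396.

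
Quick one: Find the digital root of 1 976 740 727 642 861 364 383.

5

1+9+7+6+7+4+0+7+2+7+6+4+2+8+6+1+3+6+4+3+8+3 = 104
1+0+4 = 5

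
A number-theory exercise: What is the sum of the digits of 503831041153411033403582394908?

5+0+3+8+3+1+0+4+1+1+5+3+4+1+1+0+3+3+4+0+3+5+8+2+3+9+4+9+0+8 = 101

101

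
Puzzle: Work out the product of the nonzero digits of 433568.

4×3×3×5×6×8 = 8640

8640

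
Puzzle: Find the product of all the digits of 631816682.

82944

6×3×1×8×1×6×6×8×2 = 82944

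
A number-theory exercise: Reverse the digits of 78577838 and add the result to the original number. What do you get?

162455425

Reverse of 78577838 is 83877587.
78577838 + 83877587 = 162455425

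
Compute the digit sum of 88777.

8+8+7+7+7 = 37

37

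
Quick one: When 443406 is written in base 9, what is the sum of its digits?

443406 in base 9 is 745213.
Digit sum: 7+4+5+2+1+3 = 22.

22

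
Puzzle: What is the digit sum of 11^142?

673

11^142 = 7546773094865101294419774423666050595119379686079005924330101976770145154466398271364507980581737803597975637525378359836766557231133216077078032521
Sum of its 148 digits: 673.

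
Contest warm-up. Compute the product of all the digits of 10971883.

1×0×9×7×1×8×8×3 = 0

0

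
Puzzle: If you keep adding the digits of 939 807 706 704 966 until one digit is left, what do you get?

9

9+3+9+8+0+7+7+0+6+7+0+4+9+6+6 = 81
8+1 = 9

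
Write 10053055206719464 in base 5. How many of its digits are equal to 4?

10053055206719464 in base 5 is 41020133224030410010324.
The digit 4 appears 4 times.

4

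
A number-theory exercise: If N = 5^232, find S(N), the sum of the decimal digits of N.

5^232 = 1448908652612273978801459086542046684909204991702262110333218382389680210974855218358325032313753295912632390287500452744941237259723720853799022734165191650390625
Sum of its 163 digits: 688.

688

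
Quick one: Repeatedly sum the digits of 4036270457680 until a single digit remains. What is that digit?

7

4+0+3+6+2+7+0+4+5+7+6+8+0 = 52
5+2 = 7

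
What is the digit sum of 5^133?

401

5^133 = 918354961579912115600575419704879435795832466228193376178712270530013483949005603790283203125
Sum of its 93 digits: 401.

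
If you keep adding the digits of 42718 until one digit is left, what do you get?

4

4+2+7+1+8 = 22
2+2 = 4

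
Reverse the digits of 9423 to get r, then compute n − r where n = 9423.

Reverse of 9423 is 3249.
9423 − 3249 = 6174

6174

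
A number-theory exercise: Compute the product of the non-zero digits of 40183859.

34560

4×1×8×3×8×5×9 = 34560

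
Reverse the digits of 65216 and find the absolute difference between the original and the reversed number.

Reverse of 65216 is 61256.
|65216 − 61256| = 3960

3960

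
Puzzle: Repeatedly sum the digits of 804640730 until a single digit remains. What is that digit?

8+0+4+6+4+0+7+3+0 = 32
3+2 = 5
(Equivalently, 804640730 mod 9 = 5.)

5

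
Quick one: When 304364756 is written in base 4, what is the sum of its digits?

304364756 in base 4 is 102021003303110.
Digit sum: 1+0+2+0+2+1+0+0+3+3+0+3+1+1+0 = 17.

17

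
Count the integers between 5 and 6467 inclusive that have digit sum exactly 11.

The integers in [5, 6467] that have digit sum exactly 11: 29, 38, 47, 56, 65, 74, …, 6401, 6410.
316 qualify.

316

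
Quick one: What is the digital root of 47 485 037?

2

4+7+4+8+5+0+3+7 = 38
3+8 = 11
1+1 = 2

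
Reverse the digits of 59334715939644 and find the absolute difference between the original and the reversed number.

14640764196249

Reverse of 59334715939644 is 44693951743395.
|59334715939644 − 44693951743395| = 14640764196249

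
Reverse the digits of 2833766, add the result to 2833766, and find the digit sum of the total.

34

Reversal of 2833766 is 6673382; 2833766 + 6673382 = 9507148.
Digit sum of 9507148: 9+5+0+7+1+4+8 = 34.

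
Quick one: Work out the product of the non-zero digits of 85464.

3840

8×5×4×6×4 = 3840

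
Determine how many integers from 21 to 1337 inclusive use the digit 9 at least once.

329

The integers in [21, 1337] that use the digit 9 at least once: 29, 39, 49, 59, 69, 79, …, 1319, 1329.
329 qualify.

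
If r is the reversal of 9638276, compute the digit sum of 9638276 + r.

Reversal of 9638276 is 6728369; 9638276 + 6728369 = 16366645.
Digit sum of 16366645: 1+6+3+6+6+6+4+5 = 37.

37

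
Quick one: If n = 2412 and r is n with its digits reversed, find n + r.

4554

Reverse of 2412 is 2142.
2412 + 2142 = 4554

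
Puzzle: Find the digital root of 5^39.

The digital root of n equals n mod 9 (or 9 when 9 | n), so we need 5^39 mod 9.
5^39 ≡ 8 (mod 9), so the digital root is 8.

8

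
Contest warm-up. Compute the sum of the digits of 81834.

24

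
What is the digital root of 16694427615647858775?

9

1+6+6+9+4+4+2+7+6+1+5+6+4+7+8+5+8+7+7+5 = 108
1+0+8 = 9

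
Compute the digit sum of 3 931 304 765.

41

3+9+3+1+3+0+4+7+6+5 = 41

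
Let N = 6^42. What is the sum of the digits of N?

153

6^42 = 481229803398374426442198455156736
Sum of its 33 digits: 153.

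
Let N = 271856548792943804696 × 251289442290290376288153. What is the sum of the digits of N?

195

271856548792943804696 × 251289442290290376288153 = 68314680529141962064917102948405541850566488
Sum of its 44 digits: 195.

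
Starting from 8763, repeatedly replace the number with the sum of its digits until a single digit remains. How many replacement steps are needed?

8763 → 24 → 6 (2 steps)

2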